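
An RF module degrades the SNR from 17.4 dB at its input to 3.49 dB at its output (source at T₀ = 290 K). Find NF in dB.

13.91 dB

NF (dB) = SNR_in(dB) − SNR_out(dB) when the source is at T₀
NF = 17.4 − 3.49 = 13.91 dB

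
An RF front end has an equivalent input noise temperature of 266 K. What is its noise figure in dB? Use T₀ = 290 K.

F = 1 + T_e/T₀ = 1 + 266/290 = 1.91724
NF = 10 log₁₀(1.91724) = 2.83 dB

2.83 dB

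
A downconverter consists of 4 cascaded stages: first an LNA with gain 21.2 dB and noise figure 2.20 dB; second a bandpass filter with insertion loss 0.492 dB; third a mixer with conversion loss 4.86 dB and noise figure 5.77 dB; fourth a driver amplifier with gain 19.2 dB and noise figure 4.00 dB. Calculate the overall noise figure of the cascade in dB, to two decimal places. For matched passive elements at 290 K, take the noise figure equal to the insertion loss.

2.36 dB

Convert to linear (a loss of L dB is a gain of −L dB): F_i = 10^(NF_i/10), G_i = 10^(G_i,dB/10)
  Stage 1: F_1 = 10^(2.20/10) = 1.660, G_1 = 10^(21.2/10) = 131.8
  Stage 2: F_2 = 10^(0.492/10) = 1.120, G_2 = 10^(−0.492/10) = 0.8929
  Stage 3: F_3 = 10^(5.77/10) = 3.776, G_3 = 10^(−4.86/10) = 0.3266
  Stage 4: F_4 = 10^(4.00/10) = 2.512, G_4 = 10^(19.2/10) = 83.18
Friis cascade:
  F = 1.660 + (1.120 − 1)/131.8 + (3.776 − 1)/117.7 + (2.512 − 1)/38.44 = 1.723
NF = 10 log₁₀(1.723) = 2.36 dB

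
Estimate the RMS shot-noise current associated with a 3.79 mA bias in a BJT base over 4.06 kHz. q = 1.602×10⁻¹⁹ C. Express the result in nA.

2.22 nA

I_n = √(2qI·B)
2qI·B = 2 × 1.602×10⁻¹⁹ × 3.79×10⁻³ × 4.06×10³ = 4.93×10⁻¹⁸ A²
I_n = √(4.93×10⁻¹⁸) = 2.22×10⁻⁹ A = 2.22 nA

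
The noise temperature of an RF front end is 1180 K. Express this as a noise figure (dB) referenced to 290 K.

F = 1 + T_e/T₀ = 1 + 1180/290 = 5.06897
NF = 10 log₁₀(5.06897) = 7.05 dB

7.05 dB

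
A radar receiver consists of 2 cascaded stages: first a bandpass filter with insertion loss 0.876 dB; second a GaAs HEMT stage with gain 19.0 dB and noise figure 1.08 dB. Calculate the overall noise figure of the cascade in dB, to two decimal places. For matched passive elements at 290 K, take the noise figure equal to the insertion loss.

1.96 dB

Convert to linear (a loss of L dB is a gain of −L dB): F_i = 10^(NF_i/10), G_i = 10^(G_i,dB/10)
  Stage 1: F_1 = 10^(0.876/10) = 1.223, G_1 = 10^(−0.876/10) = 0.8173
  Stage 2: F_2 = 10^(1.08/10) = 1.282, G_2 = 10^(19.0/10) = 79.43
Friis cascade:
  F = 1.223 + (1.282 − 1)/0.8173 = 1.569
NF = 10 log₁₀(1.569) = 1.96 dB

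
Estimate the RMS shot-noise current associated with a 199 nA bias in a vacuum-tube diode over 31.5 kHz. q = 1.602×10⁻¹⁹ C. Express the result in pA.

44.8 pA

I_n = √(2qI·B)
2qI·B = 2 × 1.602×10⁻¹⁹ × 1.99×10⁻⁷ × 3.15×10⁴ = 2.01×10⁻²¹ A²
I_n = √(2.01×10⁻²¹) = 4.48×10⁻¹¹ A = 44.8 pA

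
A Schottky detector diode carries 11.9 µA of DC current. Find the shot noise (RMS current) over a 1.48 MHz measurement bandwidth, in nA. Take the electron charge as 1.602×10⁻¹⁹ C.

I_n = √(2qI·B)
2qI·B = 2 × 1.602×10⁻¹⁹ × 1.19×10⁻⁵ × 1.48×10⁶ = 5.64×10⁻¹⁸ A²
I_n = √(5.64×10⁻¹⁸) = 2.38×10⁻⁹ A = 2.38 nA

2.38 nA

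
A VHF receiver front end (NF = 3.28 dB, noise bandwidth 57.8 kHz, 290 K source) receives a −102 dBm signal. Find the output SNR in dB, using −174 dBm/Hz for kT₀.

21.1 dB

Noise floor: N = −174 + 10 log₁₀(B) + NF
10 log₁₀(5.78×10⁴) = 47.62 dB
N = −174 + 47.62 + 3.28 = −123.10 dBm
SNR = P_sig − N = −102 − (−123.10) = 21.10 dB → 21.1 dB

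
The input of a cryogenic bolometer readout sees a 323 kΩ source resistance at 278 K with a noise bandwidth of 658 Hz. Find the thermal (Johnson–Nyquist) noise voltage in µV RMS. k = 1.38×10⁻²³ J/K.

V_n = √(4kTRB)
4kTRB = 4 × 1.38×10⁻²³ × 278 × 3.23×10⁵ × 6.58×10² = 3.26×10⁻¹² V²
V_n = √(3.26×10⁻¹²) = 1.81×10⁻⁶ V = 1.81 µV

1.81 µV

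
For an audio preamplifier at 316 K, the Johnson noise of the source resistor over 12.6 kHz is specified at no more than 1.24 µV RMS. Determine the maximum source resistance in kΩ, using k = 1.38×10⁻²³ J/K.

7.00 kΩ

Johnson–Nyquist: V_n = √(4kTRB) ⇒ R = V_n² / (4kTB)
4kTB = 4 × 1.38×10⁻²³ × 316 × 1.26×10⁴ = 2.20×10⁻¹⁶
R = (1.24×10⁻⁶)² / 2.20×10⁻¹⁶ = 7.00×10³ Ω = 7.00 kΩ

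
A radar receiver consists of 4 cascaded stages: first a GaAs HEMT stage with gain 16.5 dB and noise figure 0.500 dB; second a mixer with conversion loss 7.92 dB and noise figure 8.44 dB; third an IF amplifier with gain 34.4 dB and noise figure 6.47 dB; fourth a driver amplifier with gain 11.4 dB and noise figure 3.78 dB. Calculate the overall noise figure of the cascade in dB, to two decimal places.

Convert to linear (a loss of L dB is a gain of −L dB): F_i = 10^(NF_i/10), G_i = 10^(G_i,dB/10)
  Stage 1: F_1 = 10^(0.500/10) = 1.122, G_1 = 10^(16.5/10) = 44.67
  Stage 2: F_2 = 10^(8.44/10) = 6.982, G_2 = 10^(−7.92/10) = 0.1614
  Stage 3: F_3 = 10^(6.47/10) = 4.436, G_3 = 10^(34.4/10) = 2754
  Stage 4: F_4 = 10^(3.78/10) = 2.388, G_4 = 10^(11.4/10) = 13.80
Friis cascade:
  F = 1.122 + (6.982 − 1)/44.67 + (4.436 − 1)/7.211 + (2.388 − 1)/1.986×10⁴ = 1.733
NF = 10 log₁₀(1.733) = 2.39 dB

2.39 dB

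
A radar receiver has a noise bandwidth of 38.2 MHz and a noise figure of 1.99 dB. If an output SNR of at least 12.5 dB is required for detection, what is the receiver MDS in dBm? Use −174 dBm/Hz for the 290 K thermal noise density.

−83.7 dBm

Sensitivity = −174 + 10 log₁₀(B) + NF + SNR_min
= −174 + 75.82 + 1.99 + 12.5
= −83.69 dBm → −83.7 dBm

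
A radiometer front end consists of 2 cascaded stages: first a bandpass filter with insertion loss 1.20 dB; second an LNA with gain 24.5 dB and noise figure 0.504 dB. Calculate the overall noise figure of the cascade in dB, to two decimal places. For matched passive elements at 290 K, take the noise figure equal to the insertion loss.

1.70 dB

Convert to linear (a loss of L dB is a gain of −L dB): F_i = 10^(NF_i/10), G_i = 10^(G_i,dB/10)
  Stage 1: F_1 = 10^(1.20/10) = 1.318, G_1 = 10^(−1.20/10) = 0.7586
  Stage 2: F_2 = 10^(0.504/10) = 1.123, G_2 = 10^(24.5/10) = 281.8
Friis cascade:
  F = 1.318 + (1.123 − 1)/0.7586 = 1.480
NF = 10 log₁₀(1.480) = 1.70 dB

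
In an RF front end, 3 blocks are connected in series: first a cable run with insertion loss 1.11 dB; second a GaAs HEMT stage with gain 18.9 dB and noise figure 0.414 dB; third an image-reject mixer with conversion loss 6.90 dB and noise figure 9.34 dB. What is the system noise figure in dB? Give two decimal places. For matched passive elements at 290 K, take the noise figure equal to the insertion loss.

1.89 dB

Convert to linear (a loss of L dB is a gain of −L dB): F_i = 10^(NF_i/10), G_i = 10^(G_i,dB/10)
  Stage 1: F_1 = 10^(1.11/10) = 1.291, G_1 = 10^(−1.11/10) = 0.7745
  Stage 2: F_2 = 10^(0.414/10) = 1.100, G_2 = 10^(18.9/10) = 77.62
  Stage 3: F_3 = 10^(9.34/10) = 8.590, G_3 = 10^(−6.90/10) = 0.2042
Friis cascade:
  F = 1.291 + (1.100 − 1)/0.7745 + (8.590 − 1)/60.12 = 1.547
NF = 10 log₁₀(1.547) = 1.89 dB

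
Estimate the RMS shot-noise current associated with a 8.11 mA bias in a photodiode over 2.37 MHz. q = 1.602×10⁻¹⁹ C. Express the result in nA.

78.5 nA

I_n = √(2qI·B)
2qI·B = 2 × 1.602×10⁻¹⁹ × 8.11×10⁻³ × 2.37×10⁶ = 6.16×10⁻¹⁵ A²
I_n = √(6.16×10⁻¹⁵) = 7.85×10⁻⁸ A = 78.5 nA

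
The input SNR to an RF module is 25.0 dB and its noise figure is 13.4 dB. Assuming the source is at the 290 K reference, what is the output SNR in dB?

11.6 dB

By definition F = SNR_in/SNR_out, so in dB: SNR_out = SNR_in − NF
SNR_out = 25.0 − 13.4 = 11.6 dB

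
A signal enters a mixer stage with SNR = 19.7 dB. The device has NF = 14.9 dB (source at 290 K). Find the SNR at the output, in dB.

By definition F = SNR_in/SNR_out, so in dB: SNR_out = SNR_in − NF
SNR_out = 19.7 − 14.9 = 4.8 dB

4.8 dB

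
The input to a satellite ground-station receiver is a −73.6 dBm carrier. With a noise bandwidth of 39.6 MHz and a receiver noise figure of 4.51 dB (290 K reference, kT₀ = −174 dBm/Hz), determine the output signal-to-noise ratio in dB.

Noise floor: N = −174 + 10 log₁₀(B) + NF
10 log₁₀(3.96×10⁷) = 75.98 dB
N = −174 + 75.98 + 4.51 = −93.51 dBm
SNR = P_sig − N = −73.6 − (−93.51) = 19.91 dB → 19.9 dB

19.9 dB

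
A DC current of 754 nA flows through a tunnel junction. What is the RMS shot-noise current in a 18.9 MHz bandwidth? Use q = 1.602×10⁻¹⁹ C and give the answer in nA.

2.14 nA

I_n = √(2qI·B)
2qI·B = 2 × 1.602×10⁻¹⁹ × 7.54×10⁻⁷ × 1.89×10⁷ = 4.57×10⁻¹⁸ A²
I_n = √(4.57×10⁻¹⁸) = 2.14×10⁻⁹ A = 2.14 nA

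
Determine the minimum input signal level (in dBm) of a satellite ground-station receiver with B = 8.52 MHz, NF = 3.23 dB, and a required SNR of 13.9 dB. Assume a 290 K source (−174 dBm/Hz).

Sensitivity = −174 + 10 log₁₀(B) + NF + SNR_min
= −174 + 69.3 + 3.23 + 13.9
= −87.57 dBm → −87.6 dBm

−87.6 dBm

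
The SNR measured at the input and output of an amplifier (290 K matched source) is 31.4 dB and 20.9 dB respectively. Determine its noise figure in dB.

NF (dB) = SNR_in(dB) − SNR_out(dB) when the source is at T₀
NF = 31.4 − 20.9 = 10.5 dB

10.5 dB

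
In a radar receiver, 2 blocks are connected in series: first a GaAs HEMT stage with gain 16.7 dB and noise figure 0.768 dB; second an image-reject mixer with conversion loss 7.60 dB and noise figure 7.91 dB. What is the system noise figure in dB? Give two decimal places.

Convert to linear (a loss of L dB is a gain of −L dB): F_i = 10^(NF_i/10), G_i = 10^(G_i,dB/10)
  Stage 1: F_1 = 10^(0.768/10) = 1.193, G_1 = 10^(16.7/10) = 46.77
  Stage 2: F_2 = 10^(7.91/10) = 6.180, G_2 = 10^(−7.60/10) = 0.1738
Friis cascade:
  F = 1.193 + (6.180 − 1)/46.77 = 1.304
NF = 10 log₁₀(1.304) = 1.15 dB

1.15 dB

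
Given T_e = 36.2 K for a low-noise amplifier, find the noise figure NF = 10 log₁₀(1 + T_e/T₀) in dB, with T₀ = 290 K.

F = 1 + T_e/T₀ = 1 + 36.2/290 = 1.12483
NF = 10 log₁₀(1.12483) = 0.511 dB

0.511 dB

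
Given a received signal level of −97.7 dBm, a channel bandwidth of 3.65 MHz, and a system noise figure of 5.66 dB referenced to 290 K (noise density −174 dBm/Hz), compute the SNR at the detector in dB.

Noise floor: N = −174 + 10 log₁₀(B) + NF
10 log₁₀(3.65×10⁶) = 65.62 dB
N = −174 + 65.62 + 5.66 = −102.72 dBm
SNR = P_sig − N = −97.7 − (−102.72) = 5.02 dB → 5.0 dB

5.0 dB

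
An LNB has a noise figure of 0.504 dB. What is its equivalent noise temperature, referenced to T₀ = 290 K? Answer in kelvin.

F = 10^(0.504/10) = 1.12305
T_e = (F − 1)·T₀ = (1.12305 − 1) × 290 = 35.7 K

35.7 K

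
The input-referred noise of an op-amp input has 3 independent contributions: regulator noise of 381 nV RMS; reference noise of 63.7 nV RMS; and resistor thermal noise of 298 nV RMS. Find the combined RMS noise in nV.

488 nV

Uncorrelated sources add in power (mean-square): V_tot = √(ΣV_i²)
V_tot = √[(3.81×10⁻⁷)² + (6.37×10⁻⁸)² + (2.98×10⁻⁷)²] = 4.88×10⁻⁷ V = 488 nV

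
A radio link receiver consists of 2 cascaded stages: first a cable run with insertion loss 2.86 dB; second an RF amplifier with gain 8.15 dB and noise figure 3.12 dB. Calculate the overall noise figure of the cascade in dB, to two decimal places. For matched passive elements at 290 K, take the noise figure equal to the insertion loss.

5.98 dB

Convert to linear (a loss of L dB is a gain of −L dB): F_i = 10^(NF_i/10), G_i = 10^(G_i,dB/10)
  Stage 1: F_1 = 10^(2.86/10) = 1.932, G_1 = 10^(−2.86/10) = 0.5176
  Stage 2: F_2 = 10^(3.12/10) = 2.051, G_2 = 10^(8.15/10) = 6.531
Friis cascade:
  F = 1.932 + (2.051 − 1)/0.5176 = 3.963
NF = 10 log₁₀(3.963) = 5.98 dB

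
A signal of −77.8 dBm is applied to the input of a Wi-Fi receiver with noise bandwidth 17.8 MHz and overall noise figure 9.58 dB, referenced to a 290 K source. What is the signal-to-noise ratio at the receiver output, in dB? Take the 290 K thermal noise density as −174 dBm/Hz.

14.1 dB

Noise floor: N = −174 + 10 log₁₀(B) + NF
10 log₁₀(1.78×10⁷) = 72.5 dB
N = −174 + 72.5 + 9.58 = −91.92 dBm
SNR = P_sig − N = −77.8 − (−91.92) = 14.12 dB → 14.1 dB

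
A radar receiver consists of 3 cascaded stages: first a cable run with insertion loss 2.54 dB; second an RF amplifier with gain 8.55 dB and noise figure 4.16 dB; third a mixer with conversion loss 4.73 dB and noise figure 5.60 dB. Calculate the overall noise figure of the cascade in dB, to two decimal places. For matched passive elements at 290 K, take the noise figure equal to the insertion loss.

Convert to linear (a loss of L dB is a gain of −L dB): F_i = 10^(NF_i/10), G_i = 10^(G_i,dB/10)
  Stage 1: F_1 = 10^(2.54/10) = 1.795, G_1 = 10^(−2.54/10) = 0.5572
  Stage 2: F_2 = 10^(4.16/10) = 2.606, G_2 = 10^(8.55/10) = 7.161
  Stage 3: F_3 = 10^(5.60/10) = 3.631, G_3 = 10^(−4.73/10) = 0.3365
Friis cascade:
  F = 1.795 + (2.606 − 1)/0.5572 + (3.631 − 1)/3.990 = 5.337
NF = 10 log₁₀(5.337) = 7.27 dB

7.27 dB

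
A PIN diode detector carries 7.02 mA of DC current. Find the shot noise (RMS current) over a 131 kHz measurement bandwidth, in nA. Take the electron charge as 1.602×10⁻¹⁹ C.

17.2 nA

I_n = √(2qI·B)
2qI·B = 2 × 1.602×10⁻¹⁹ × 7.02×10⁻³ × 1.31×10⁵ = 2.95×10⁻¹⁶ A²
I_n = √(2.95×10⁻¹⁶) = 1.72×10⁻⁸ A = 17.2 nA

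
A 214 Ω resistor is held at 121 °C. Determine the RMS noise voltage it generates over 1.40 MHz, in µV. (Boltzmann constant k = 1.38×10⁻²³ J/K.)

2.55 µV

T = 121 °C + 273.15 = 394.15 K
V_n = √(4kTRB)
4kTRB = 4 × 1.38×10⁻²³ × 394.15 × 2.14×10² × 1.40×10⁶ = 6.52×10⁻¹² V²
V_n = √(6.52×10⁻¹²) = 2.55×10⁻⁶ V = 2.55 µV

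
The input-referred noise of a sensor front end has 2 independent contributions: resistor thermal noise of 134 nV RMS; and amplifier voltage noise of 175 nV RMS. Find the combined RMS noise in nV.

220 nV

Uncorrelated sources add in power (mean-square): V_tot = √(ΣV_i²)
V_tot = √[(1.34×10⁻⁷)² + (1.75×10⁻⁷)²] = 2.20×10⁻⁷ V = 220 nV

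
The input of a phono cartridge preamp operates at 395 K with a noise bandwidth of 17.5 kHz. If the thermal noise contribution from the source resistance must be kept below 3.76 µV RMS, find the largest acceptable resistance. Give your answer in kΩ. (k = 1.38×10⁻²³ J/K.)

Johnson–Nyquist: V_n = √(4kTRB) ⇒ R = V_n² / (4kTB)
4kTB = 4 × 1.38×10⁻²³ × 395 × 1.75×10⁴ = 3.82×10⁻¹⁶
R = (3.76×10⁻⁶)² / 3.82×10⁻¹⁶ = 3.71×10⁴ Ω = 37.1 kΩ

37.1 kΩ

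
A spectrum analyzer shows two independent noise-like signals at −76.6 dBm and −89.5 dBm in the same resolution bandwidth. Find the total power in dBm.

Convert to linear, add, convert back:
P₁ = 2.19×10⁻¹¹ W, P₂ = 1.12×10⁻¹² W
P_tot = 2.30×10⁻¹¹ W → 10 log₁₀(P_tot / 10⁻³) = −76.4 dBm

−76.4 dBm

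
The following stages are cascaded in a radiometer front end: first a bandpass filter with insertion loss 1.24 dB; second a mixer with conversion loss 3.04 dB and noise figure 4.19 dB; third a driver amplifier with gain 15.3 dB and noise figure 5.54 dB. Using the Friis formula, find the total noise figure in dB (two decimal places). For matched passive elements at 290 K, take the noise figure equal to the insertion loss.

10.17 dB

Convert to linear (a loss of L dB is a gain of −L dB): F_i = 10^(NF_i/10), G_i = 10^(G_i,dB/10)
  Stage 1: F_1 = 10^(1.24/10) = 1.330, G_1 = 10^(−1.24/10) = 0.7516
  Stage 2: F_2 = 10^(4.19/10) = 2.624, G_2 = 10^(−3.04/10) = 0.4966
  Stage 3: F_3 = 10^(5.54/10) = 3.581, G_3 = 10^(15.3/10) = 33.88
Friis cascade:
  F = 1.330 + (2.624 − 1)/0.7516 + (3.581 − 1)/0.3733 = 10.41
NF = 10 log₁₀(10.41) = 10.17 dB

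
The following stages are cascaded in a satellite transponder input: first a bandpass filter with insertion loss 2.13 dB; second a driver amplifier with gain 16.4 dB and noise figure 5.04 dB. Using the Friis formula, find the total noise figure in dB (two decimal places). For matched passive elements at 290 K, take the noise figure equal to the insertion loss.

7.17 dB

Convert to linear (a loss of L dB is a gain of −L dB): F_i = 10^(NF_i/10), G_i = 10^(G_i,dB/10)
  Stage 1: F_1 = 10^(2.13/10) = 1.633, G_1 = 10^(−2.13/10) = 0.6124
  Stage 2: F_2 = 10^(5.04/10) = 3.192, G_2 = 10^(16.4/10) = 43.65
Friis cascade:
  F = 1.633 + (3.192 − 1)/0.6124 = 5.212
NF = 10 log₁₀(5.212) = 7.17 dB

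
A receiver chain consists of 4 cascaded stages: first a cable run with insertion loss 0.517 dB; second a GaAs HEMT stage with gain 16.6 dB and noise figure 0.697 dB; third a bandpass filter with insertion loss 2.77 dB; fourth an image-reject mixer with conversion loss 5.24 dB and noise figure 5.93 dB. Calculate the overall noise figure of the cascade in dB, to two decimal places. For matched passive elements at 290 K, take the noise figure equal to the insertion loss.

1.70 dB

Convert to linear (a loss of L dB is a gain of −L dB): F_i = 10^(NF_i/10), G_i = 10^(G_i,dB/10)
  Stage 1: F_1 = 10^(0.517/10) = 1.126, G_1 = 10^(−0.517/10) = 0.8878
  Stage 2: F_2 = 10^(0.697/10) = 1.174, G_2 = 10^(16.6/10) = 45.71
  Stage 3: F_3 = 10^(2.77/10) = 1.892, G_3 = 10^(−2.77/10) = 0.5284
  Stage 4: F_4 = 10^(5.93/10) = 3.917, G_4 = 10^(−5.24/10) = 0.2992
Friis cascade:
  F = 1.126 + (1.174 − 1)/0.8878 + (1.892 − 1)/40.58 + (3.917 − 1)/21.44 = 1.481
NF = 10 log₁₀(1.481) = 1.70 dB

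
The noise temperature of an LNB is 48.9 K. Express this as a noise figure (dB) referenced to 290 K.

0.677 dB

F = 1 + T_e/T₀ = 1 + 48.9/290 = 1.16862
NF = 10 log₁₀(1.16862) = 0.677 dB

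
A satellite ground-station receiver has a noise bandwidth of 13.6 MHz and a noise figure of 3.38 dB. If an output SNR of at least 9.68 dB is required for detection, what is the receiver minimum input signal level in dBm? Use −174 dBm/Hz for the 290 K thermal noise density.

−89.6 dBm

Sensitivity = −174 + 10 log₁₀(B) + NF + SNR_min
= −174 + 71.34 + 3.38 + 9.68
= −89.60 dBm → −89.6 dBm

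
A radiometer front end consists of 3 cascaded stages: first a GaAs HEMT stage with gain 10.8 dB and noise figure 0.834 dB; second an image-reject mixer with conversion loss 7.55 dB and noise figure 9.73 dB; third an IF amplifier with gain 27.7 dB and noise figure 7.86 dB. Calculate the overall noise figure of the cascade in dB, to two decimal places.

6.36 dB

Convert to linear (a loss of L dB is a gain of −L dB): F_i = 10^(NF_i/10), G_i = 10^(G_i,dB/10)
  Stage 1: F_1 = 10^(0.834/10) = 1.212, G_1 = 10^(10.8/10) = 12.02
  Stage 2: F_2 = 10^(9.73/10) = 9.397, G_2 = 10^(−7.55/10) = 0.1758
  Stage 3: F_3 = 10^(7.86/10) = 6.109, G_3 = 10^(27.7/10) = 588.8
Friis cascade:
  F = 1.212 + (9.397 − 1)/12.02 + (6.109 − 1)/2.113 = 4.328
NF = 10 log₁₀(4.328) = 6.36 dB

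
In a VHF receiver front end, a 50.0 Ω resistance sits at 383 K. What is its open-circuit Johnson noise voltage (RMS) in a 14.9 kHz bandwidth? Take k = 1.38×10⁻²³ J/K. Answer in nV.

126 nV

V_n = √(4kTRB)
4kTRB = 4 × 1.38×10⁻²³ × 383 × 5.00×10¹ × 1.49×10⁴ = 1.58×10⁻¹⁴ V²
V_n = √(1.58×10⁻¹⁴) = 1.26×10⁻⁷ V = 126 nV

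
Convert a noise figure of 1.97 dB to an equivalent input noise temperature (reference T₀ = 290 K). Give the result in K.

F = 10^(1.97/10) = 1.57398
T_e = (F − 1)·T₀ = (1.57398 − 1) × 290 = 166 K

166 K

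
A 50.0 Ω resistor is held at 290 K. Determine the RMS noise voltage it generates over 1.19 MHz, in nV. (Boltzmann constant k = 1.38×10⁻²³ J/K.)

976 nV

V_n = √(4kTRB)
4kTRB = 4 × 1.38×10⁻²³ × 290 × 5.00×10¹ × 1.19×10⁶ = 9.52×10⁻¹³ V²
V_n = √(9.52×10⁻¹³) = 9.76×10⁻⁷ V = 976 nV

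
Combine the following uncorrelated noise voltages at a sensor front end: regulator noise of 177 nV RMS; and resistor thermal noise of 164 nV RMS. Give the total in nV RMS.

Uncorrelated sources add in power (mean-square): V_tot = √(ΣV_i²)
V_tot = √[(1.77×10⁻⁷)² + (1.64×10⁻⁷)²] = 2.41×10⁻⁷ V = 241 nV

241 nV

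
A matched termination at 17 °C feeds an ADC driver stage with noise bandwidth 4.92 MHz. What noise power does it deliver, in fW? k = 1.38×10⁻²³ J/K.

19.7 fW

T = 17 °C + 273.15 = 290.15 K
P_n = kTB = 1.38×10⁻²³ × 290.15 × 4.92×10⁶ = 1.97×10⁻¹⁴ W = 19.7 fW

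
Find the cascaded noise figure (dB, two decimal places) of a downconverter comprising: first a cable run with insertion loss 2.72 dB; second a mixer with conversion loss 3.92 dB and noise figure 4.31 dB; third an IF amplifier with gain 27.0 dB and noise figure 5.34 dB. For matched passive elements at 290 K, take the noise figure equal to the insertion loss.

Convert to linear (a loss of L dB is a gain of −L dB): F_i = 10^(NF_i/10), G_i = 10^(G_i,dB/10)
  Stage 1: F_1 = 10^(2.72/10) = 1.871, G_1 = 10^(−2.72/10) = 0.5346
  Stage 2: F_2 = 10^(4.31/10) = 2.698, G_2 = 10^(−3.92/10) = 0.4055
  Stage 3: F_3 = 10^(5.34/10) = 3.420, G_3 = 10^(27.0/10) = 501.2
Friis cascade:
  F = 1.871 + (2.698 − 1)/0.5346 + (3.420 − 1)/0.2168 = 16.21
NF = 10 log₁₀(16.21) = 12.10 dB

12.10 dB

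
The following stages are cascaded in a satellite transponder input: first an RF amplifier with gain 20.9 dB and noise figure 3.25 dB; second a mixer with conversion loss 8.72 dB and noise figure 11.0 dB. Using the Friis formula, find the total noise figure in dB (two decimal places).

3.44 dB

Convert to linear (a loss of L dB is a gain of −L dB): F_i = 10^(NF_i/10), G_i = 10^(G_i,dB/10)
  Stage 1: F_1 = 10^(3.25/10) = 2.113, G_1 = 10^(20.9/10) = 123.0
  Stage 2: F_2 = 10^(11.0/10) = 12.59, G_2 = 10^(−8.72/10) = 0.1343
Friis cascade:
  F = 2.113 + (12.59 − 1)/123.0 = 2.208
NF = 10 log₁₀(2.208) = 3.44 dB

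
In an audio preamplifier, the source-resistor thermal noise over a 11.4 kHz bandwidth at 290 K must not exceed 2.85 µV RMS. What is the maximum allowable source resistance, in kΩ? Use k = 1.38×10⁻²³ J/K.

44.5 kΩ

Johnson–Nyquist: V_n = √(4kTRB) ⇒ R = V_n² / (4kTB)
4kTB = 4 × 1.38×10⁻²³ × 290 × 1.14×10⁴ = 1.82×10⁻¹⁶
R = (2.85×10⁻⁶)² / 1.82×10⁻¹⁶ = 4.45×10⁴ Ω = 44.5 kΩ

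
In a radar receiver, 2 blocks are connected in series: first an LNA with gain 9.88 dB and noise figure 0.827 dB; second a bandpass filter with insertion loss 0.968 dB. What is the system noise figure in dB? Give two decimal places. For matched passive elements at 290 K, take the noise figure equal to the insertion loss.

Convert to linear (a loss of L dB is a gain of −L dB): F_i = 10^(NF_i/10), G_i = 10^(G_i,dB/10)
  Stage 1: F_1 = 10^(0.827/10) = 1.210, G_1 = 10^(9.88/10) = 9.727
  Stage 2: F_2 = 10^(0.968/10) = 1.250, G_2 = 10^(−0.968/10) = 0.8002
Friis cascade:
  F = 1.210 + (1.250 − 1)/9.727 = 1.235
NF = 10 log₁₀(1.235) = 0.92 dB

0.92 dB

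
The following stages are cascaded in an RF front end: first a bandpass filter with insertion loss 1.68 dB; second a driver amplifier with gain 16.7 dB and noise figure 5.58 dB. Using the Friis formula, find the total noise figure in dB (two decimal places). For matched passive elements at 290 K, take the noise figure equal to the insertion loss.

7.26 dB

Convert to linear (a loss of L dB is a gain of −L dB): F_i = 10^(NF_i/10), G_i = 10^(G_i,dB/10)
  Stage 1: F_1 = 10^(1.68/10) = 1.472, G_1 = 10^(−1.68/10) = 0.6792
  Stage 2: F_2 = 10^(5.58/10) = 3.614, G_2 = 10^(16.7/10) = 46.77
Friis cascade:
  F = 1.472 + (3.614 − 1)/0.6792 = 5.321
NF = 10 log₁₀(5.321) = 7.26 dB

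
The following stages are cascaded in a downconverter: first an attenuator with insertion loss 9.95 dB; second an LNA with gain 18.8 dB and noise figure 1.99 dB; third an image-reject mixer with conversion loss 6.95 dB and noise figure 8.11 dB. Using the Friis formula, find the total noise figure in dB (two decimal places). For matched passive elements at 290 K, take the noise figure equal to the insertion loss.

Convert to linear (a loss of L dB is a gain of −L dB): F_i = 10^(NF_i/10), G_i = 10^(G_i,dB/10)
  Stage 1: F_1 = 10^(9.95/10) = 9.886, G_1 = 10^(−9.95/10) = 0.1012
  Stage 2: F_2 = 10^(1.99/10) = 1.581, G_2 = 10^(18.8/10) = 75.86
  Stage 3: F_3 = 10^(8.11/10) = 6.471, G_3 = 10^(−6.95/10) = 0.2018
Friis cascade:
  F = 9.886 + (1.581 − 1)/0.1012 + (6.471 − 1)/7.674 = 16.34
NF = 10 log₁₀(16.34) = 12.13 dB

12.13 dB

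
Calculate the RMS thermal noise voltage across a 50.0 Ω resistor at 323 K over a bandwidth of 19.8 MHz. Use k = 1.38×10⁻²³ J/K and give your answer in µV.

V_n = √(4kTRB)
4kTRB = 4 × 1.38×10⁻²³ × 323 × 5.00×10¹ × 1.98×10⁷ = 1.77×10⁻¹¹ V²
V_n = √(1.77×10⁻¹¹) = 4.20×10⁻⁶ V = 4.20 µV

4.20 µV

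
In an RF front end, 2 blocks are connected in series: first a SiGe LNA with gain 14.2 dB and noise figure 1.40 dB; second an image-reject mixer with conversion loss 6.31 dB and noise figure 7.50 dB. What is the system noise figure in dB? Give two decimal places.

1.92 dB

Convert to linear (a loss of L dB is a gain of −L dB): F_i = 10^(NF_i/10), G_i = 10^(G_i,dB/10)
  Stage 1: F_1 = 10^(1.40/10) = 1.380, G_1 = 10^(14.2/10) = 26.30
  Stage 2: F_2 = 10^(7.50/10) = 5.623, G_2 = 10^(−6.31/10) = 0.2339
Friis cascade:
  F = 1.380 + (5.623 − 1)/26.30 = 1.556
NF = 10 log₁₀(1.556) = 1.92 dB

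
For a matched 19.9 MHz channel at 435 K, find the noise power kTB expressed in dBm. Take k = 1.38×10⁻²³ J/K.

−99.2 dBm

P_n = kTB = 1.38×10⁻²³ × 435 × 1.99×10⁷ = 1.19×10⁻¹³ W
In dBm: 10 log₁₀(1.19×10⁻¹³ / 10⁻³) = −99.2 dBm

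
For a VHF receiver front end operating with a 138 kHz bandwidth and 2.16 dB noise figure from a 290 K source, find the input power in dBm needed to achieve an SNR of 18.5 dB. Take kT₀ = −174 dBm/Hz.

Sensitivity = −174 + 10 log₁₀(B) + NF + SNR_min
= −174 + 51.4 + 2.16 + 18.5
= −101.94 dBm → −101.9 dBm

−101.9 dBm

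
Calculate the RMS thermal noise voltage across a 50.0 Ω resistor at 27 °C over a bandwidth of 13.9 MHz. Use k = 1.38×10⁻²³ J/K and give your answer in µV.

3.39 µV

T = 27 °C + 273.15 = 300.15 K
V_n = √(4kTRB)
4kTRB = 4 × 1.38×10⁻²³ × 300.15 × 5.00×10¹ × 1.39×10⁷ = 1.15×10⁻¹¹ V²
V_n = √(1.15×10⁻¹¹) = 3.39×10⁻⁶ V = 3.39 µV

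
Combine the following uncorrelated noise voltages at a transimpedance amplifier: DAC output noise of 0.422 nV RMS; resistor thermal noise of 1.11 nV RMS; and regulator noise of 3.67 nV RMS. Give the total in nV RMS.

Uncorrelated sources add in power (mean-square): V_tot = √(ΣV_i²)
V_tot = √[(4.22×10⁻¹⁰)² + (1.11×10⁻⁹)² + (3.67×10⁻⁹)²] = 3.86×10⁻⁹ V = 3.86 nV

3.86 nV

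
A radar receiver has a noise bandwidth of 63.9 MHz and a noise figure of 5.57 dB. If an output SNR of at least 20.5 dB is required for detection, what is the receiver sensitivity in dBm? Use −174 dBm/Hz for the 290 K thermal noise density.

Sensitivity = −174 + 10 log₁₀(B) + NF + SNR_min
= −174 + 78.06 + 5.57 + 20.5
= −69.87 dBm → −69.9 dBm

−69.9 dBm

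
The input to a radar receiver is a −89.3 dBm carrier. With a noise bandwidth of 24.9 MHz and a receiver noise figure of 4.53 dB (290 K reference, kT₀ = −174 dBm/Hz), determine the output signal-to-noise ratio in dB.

6.2 dB

Noise floor: N = −174 + 10 log₁₀(B) + NF
10 log₁₀(2.49×10⁷) = 73.96 dB
N = −174 + 73.96 + 4.53 = −95.51 dBm
SNR = P_sig − N = −89.3 − (−95.51) = 6.21 dB → 6.2 dB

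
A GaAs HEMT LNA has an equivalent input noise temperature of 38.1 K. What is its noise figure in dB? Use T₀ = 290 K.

F = 1 + T_e/T₀ = 1 + 38.1/290 = 1.13138
NF = 10 log₁₀(1.13138) = 0.536 dB

0.536 dB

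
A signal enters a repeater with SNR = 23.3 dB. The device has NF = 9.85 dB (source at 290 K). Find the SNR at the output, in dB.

By definition F = SNR_in/SNR_out, so in dB: SNR_out = SNR_in − NF
SNR_out = 23.3 − 9.85 = 13.45 dB

13.45 dB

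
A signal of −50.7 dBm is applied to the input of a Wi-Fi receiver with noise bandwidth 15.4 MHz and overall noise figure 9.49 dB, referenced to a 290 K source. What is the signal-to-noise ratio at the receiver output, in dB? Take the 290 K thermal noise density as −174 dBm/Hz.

41.9 dB

Noise floor: N = −174 + 10 log₁₀(B) + NF
10 log₁₀(1.54×10⁷) = 71.88 dB
N = −174 + 71.88 + 9.49 = −92.63 dBm
SNR = P_sig − N = −50.7 − (−92.63) = 41.93 dB → 41.9 dB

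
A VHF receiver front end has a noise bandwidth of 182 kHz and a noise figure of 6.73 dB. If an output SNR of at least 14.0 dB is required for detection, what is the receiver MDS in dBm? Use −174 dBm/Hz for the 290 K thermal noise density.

−100.7 dBm

Sensitivity = −174 + 10 log₁₀(B) + NF + SNR_min
= −174 + 52.6 + 6.73 + 14.0
= −100.67 dBm → −100.7 dBm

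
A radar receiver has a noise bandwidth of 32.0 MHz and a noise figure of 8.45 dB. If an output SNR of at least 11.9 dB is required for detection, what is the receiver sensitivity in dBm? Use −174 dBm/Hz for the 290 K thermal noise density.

−78.6 dBm

Sensitivity = −174 + 10 log₁₀(B) + NF + SNR_min
= −174 + 75.05 + 8.45 + 11.9
= −78.60 dBm → −78.6 dBm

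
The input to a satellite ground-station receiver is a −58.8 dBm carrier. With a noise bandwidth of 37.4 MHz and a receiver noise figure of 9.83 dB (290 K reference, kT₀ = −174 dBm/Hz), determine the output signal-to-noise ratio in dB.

Noise floor: N = −174 + 10 log₁₀(B) + NF
10 log₁₀(3.74×10⁷) = 75.73 dB
N = −174 + 75.73 + 9.83 = −88.44 dBm
SNR = P_sig − N = −58.8 − (−88.44) = 29.64 dB → 29.6 dB

29.6 dB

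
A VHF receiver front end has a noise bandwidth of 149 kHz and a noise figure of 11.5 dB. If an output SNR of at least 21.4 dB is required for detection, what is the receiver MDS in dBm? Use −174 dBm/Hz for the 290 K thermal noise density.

Sensitivity = −174 + 10 log₁₀(B) + NF + SNR_min
= −174 + 51.73 + 11.5 + 21.4
= −89.37 dBm → −89.4 dBm

−89.4 dBm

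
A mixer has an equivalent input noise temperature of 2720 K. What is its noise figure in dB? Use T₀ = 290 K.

10.16 dB

F = 1 + T_e/T₀ = 1 + 2720/290 = 10.3793
NF = 10 log₁₀(10.3793) = 10.16 dB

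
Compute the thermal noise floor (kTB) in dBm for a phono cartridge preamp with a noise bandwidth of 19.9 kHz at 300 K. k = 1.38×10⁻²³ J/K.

−130.8 dBm

P_n = kTB = 1.38×10⁻²³ × 300 × 1.99×10⁴ = 8.24×10⁻¹⁷ W
In dBm: 10 log₁₀(8.24×10⁻¹⁷ / 10⁻³) = −130.8 dBm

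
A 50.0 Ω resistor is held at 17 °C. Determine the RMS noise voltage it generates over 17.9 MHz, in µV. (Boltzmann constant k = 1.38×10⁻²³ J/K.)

T = 17 °C + 273.15 = 290.15 K
V_n = √(4kTRB)
4kTRB = 4 × 1.38×10⁻²³ × 290.15 × 5.00×10¹ × 1.79×10⁷ = 1.43×10⁻¹¹ V²
V_n = √(1.43×10⁻¹¹) = 3.79×10⁻⁶ V = 3.79 µV

3.79 µV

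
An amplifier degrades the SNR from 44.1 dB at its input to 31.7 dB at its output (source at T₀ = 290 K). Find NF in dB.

12.4 dB

NF (dB) = SNR_in(dB) − SNR_out(dB) when the source is at T₀
NF = 44.1 − 31.7 = 12.4 dB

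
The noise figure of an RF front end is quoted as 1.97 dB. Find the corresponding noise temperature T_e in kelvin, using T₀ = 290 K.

166 K

F = 10^(1.97/10) = 1.57398
T_e = (F − 1)·T₀ = (1.57398 − 1) × 290 = 166 K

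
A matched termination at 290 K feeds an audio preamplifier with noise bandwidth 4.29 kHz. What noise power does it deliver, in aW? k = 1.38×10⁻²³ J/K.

17.2 aW

P_n = kTB = 1.38×10⁻²³ × 290 × 4.29×10³ = 1.72×10⁻¹⁷ W = 17.2 aW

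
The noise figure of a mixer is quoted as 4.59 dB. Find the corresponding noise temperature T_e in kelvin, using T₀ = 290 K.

544 K

F = 10^(4.59/10) = 2.8774
T_e = (F − 1)·T₀ = (2.8774 − 1) × 290 = 544 K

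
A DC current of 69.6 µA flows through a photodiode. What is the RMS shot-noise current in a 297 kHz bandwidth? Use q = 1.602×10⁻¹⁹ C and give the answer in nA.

2.57 nA

I_n = √(2qI·B)
2qI·B = 2 × 1.602×10⁻¹⁹ × 6.96×10⁻⁵ × 2.97×10⁵ = 6.62×10⁻¹⁸ A²
I_n = √(6.62×10⁻¹⁸) = 2.57×10⁻⁹ A = 2.57 nA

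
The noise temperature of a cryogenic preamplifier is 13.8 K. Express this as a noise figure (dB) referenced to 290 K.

0.202 dB

F = 1 + T_e/T₀ = 1 + 13.8/290 = 1.04759
NF = 10 log₁₀(1.04759) = 0.202 dB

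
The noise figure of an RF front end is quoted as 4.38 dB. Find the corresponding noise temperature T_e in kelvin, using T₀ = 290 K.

505 K

F = 10^(4.38/10) = 2.74157
T_e = (F − 1)·T₀ = (2.74157 − 1) × 290 = 505 K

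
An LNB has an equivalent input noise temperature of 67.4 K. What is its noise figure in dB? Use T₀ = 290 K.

0.908 dB

F = 1 + T_e/T₀ = 1 + 67.4/290 = 1.23241
NF = 10 log₁₀(1.23241) = 0.908 dB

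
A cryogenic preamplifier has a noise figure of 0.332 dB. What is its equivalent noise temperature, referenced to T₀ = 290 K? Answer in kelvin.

F = 10^(0.332/10) = 1.07944
T_e = (F − 1)·T₀ = (1.07944 − 1) × 290 = 23.0 K

23.0 K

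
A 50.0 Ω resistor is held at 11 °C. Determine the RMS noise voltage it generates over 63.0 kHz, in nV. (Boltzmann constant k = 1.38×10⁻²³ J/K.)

222 nV

T = 11 °C + 273.15 = 284.15 K
V_n = √(4kTRB)
4kTRB = 4 × 1.38×10⁻²³ × 284.15 × 5.00×10¹ × 6.30×10⁴ = 4.94×10⁻¹⁴ V²
V_n = √(4.94×10⁻¹⁴) = 2.22×10⁻⁷ V = 222 nV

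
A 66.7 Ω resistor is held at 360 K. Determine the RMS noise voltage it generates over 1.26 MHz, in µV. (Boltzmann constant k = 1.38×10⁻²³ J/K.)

1.29 µV

V_n = √(4kTRB)
4kTRB = 4 × 1.38×10⁻²³ × 360 × 6.67×10¹ × 1.26×10⁶ = 1.67×10⁻¹² V²
V_n = √(1.67×10⁻¹²) = 1.29×10⁻⁶ V = 1.29 µV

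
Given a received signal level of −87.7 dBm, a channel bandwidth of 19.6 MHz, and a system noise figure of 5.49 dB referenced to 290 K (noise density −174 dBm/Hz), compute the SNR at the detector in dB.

7.9 dB

Noise floor: N = −174 + 10 log₁₀(B) + NF
10 log₁₀(1.96×10⁷) = 72.92 dB
N = −174 + 72.92 + 5.49 = −95.59 dBm
SNR = P_sig − N = −87.7 − (−95.59) = 7.89 dB → 7.9 dB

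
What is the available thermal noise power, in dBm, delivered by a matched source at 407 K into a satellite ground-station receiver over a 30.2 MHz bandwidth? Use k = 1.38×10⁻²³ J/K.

−97.7 dBm

P_n = kTB = 1.38×10⁻²³ × 407 × 3.02×10⁷ = 1.70×10⁻¹³ W
In dBm: 10 log₁₀(1.70×10⁻¹³ / 10⁻³) = −97.7 dBm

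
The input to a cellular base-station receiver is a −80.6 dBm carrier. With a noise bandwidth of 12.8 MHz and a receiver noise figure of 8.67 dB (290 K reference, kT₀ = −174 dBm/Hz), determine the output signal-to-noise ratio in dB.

13.7 dB

Noise floor: N = −174 + 10 log₁₀(B) + NF
10 log₁₀(1.28×10⁷) = 71.07 dB
N = −174 + 71.07 + 8.67 = −94.26 dBm
SNR = P_sig − N = −80.6 − (−94.26) = 13.66 dB → 13.7 dB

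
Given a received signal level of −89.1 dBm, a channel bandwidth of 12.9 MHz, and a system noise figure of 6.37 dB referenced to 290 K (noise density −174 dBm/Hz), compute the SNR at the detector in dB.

Noise floor: N = −174 + 10 log₁₀(B) + NF
10 log₁₀(1.29×10⁷) = 71.11 dB
N = −174 + 71.11 + 6.37 = −96.52 dBm
SNR = P_sig − N = −89.1 − (−96.52) = 7.42 dB → 7.4 dB

7.4 dB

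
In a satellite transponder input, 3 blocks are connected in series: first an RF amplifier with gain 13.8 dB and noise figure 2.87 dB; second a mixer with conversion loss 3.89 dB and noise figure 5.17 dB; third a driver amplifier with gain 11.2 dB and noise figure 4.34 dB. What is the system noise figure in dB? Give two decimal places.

Convert to linear (a loss of L dB is a gain of −L dB): F_i = 10^(NF_i/10), G_i = 10^(G_i,dB/10)
  Stage 1: F_1 = 10^(2.87/10) = 1.936, G_1 = 10^(13.8/10) = 23.99
  Stage 2: F_2 = 10^(5.17/10) = 3.289, G_2 = 10^(−3.89/10) = 0.4083
  Stage 3: F_3 = 10^(4.34/10) = 2.716, G_3 = 10^(11.2/10) = 13.18
Friis cascade:
  F = 1.936 + (3.289 − 1)/23.99 + (2.716 − 1)/9.795 = 2.207
NF = 10 log₁₀(2.207) = 3.44 dB

3.44 dB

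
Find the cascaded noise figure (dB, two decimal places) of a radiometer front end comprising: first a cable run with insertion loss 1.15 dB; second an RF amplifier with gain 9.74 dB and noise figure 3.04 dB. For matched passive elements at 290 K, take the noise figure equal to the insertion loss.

4.19 dB

Convert to linear (a loss of L dB is a gain of −L dB): F_i = 10^(NF_i/10), G_i = 10^(G_i,dB/10)
  Stage 1: F_1 = 10^(1.15/10) = 1.303, G_1 = 10^(−1.15/10) = 0.7674
  Stage 2: F_2 = 10^(3.04/10) = 2.014, G_2 = 10^(9.74/10) = 9.419
Friis cascade:
  F = 1.303 + (2.014 − 1)/0.7674 = 2.624
NF = 10 log₁₀(2.624) = 4.19 dB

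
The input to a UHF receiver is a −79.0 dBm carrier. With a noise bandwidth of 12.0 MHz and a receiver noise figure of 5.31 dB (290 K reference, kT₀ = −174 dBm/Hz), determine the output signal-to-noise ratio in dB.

Noise floor: N = −174 + 10 log₁₀(B) + NF
10 log₁₀(1.20×10⁷) = 70.79 dB
N = −174 + 70.79 + 5.31 = −97.90 dBm
SNR = P_sig − N = −79.0 − (−97.90) = 18.90 dB → 18.9 dB

18.9 dB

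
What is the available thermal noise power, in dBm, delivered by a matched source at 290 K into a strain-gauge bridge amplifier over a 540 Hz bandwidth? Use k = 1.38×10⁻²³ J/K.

−146.7 dBm

P_n = kTB = 1.38×10⁻²³ × 290 × 5.40×10² = 2.16×10⁻¹⁸ W
In dBm: 10 log₁₀(2.16×10⁻¹⁸ / 10⁻³) = −146.7 dBm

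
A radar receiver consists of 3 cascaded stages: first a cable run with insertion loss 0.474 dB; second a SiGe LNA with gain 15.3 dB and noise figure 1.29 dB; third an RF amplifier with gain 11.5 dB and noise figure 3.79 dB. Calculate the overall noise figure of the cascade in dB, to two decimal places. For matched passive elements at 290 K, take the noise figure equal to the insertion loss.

Convert to linear (a loss of L dB is a gain of −L dB): F_i = 10^(NF_i/10), G_i = 10^(G_i,dB/10)
  Stage 1: F_1 = 10^(0.474/10) = 1.115, G_1 = 10^(−0.474/10) = 0.8966
  Stage 2: F_2 = 10^(1.29/10) = 1.346, G_2 = 10^(15.3/10) = 33.88
  Stage 3: F_3 = 10^(3.79/10) = 2.393, G_3 = 10^(11.5/10) = 14.13
Friis cascade:
  F = 1.115 + (1.346 − 1)/0.8966 + (2.393 − 1)/30.38 = 1.547
NF = 10 log₁₀(1.547) = 1.89 dB

1.89 dB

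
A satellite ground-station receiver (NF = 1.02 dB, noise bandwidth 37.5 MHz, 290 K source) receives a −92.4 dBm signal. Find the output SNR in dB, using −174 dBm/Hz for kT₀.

Noise floor: N = −174 + 10 log₁₀(B) + NF
10 log₁₀(3.75×10⁷) = 75.74 dB
N = −174 + 75.74 + 1.02 = −97.24 dBm
SNR = P_sig − N = −92.4 − (−97.24) = 4.84 dB → 4.8 dB

4.8 dB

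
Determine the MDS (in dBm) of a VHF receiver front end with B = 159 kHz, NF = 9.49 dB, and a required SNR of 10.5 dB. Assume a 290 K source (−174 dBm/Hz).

Sensitivity = −174 + 10 log₁₀(B) + NF + SNR_min
= −174 + 52.01 + 9.49 + 10.5
= −102.00 dBm → −102.0 dBm

−102.0 dBm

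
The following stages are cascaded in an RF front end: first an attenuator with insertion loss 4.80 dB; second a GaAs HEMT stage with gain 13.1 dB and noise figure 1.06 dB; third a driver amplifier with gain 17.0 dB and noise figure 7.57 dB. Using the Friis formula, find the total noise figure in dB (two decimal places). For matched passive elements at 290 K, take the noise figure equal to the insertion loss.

6.58 dB

Convert to linear (a loss of L dB is a gain of −L dB): F_i = 10^(NF_i/10), G_i = 10^(G_i,dB/10)
  Stage 1: F_1 = 10^(4.80/10) = 3.020, G_1 = 10^(−4.80/10) = 0.3311
  Stage 2: F_2 = 10^(1.06/10) = 1.276, G_2 = 10^(13.1/10) = 20.42
  Stage 3: F_3 = 10^(7.57/10) = 5.715, G_3 = 10^(17.0/10) = 50.12
Friis cascade:
  F = 3.020 + (1.276 − 1)/0.3311 + (5.715 − 1)/6.761 = 4.552
NF = 10 log₁₀(4.552) = 6.58 dB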